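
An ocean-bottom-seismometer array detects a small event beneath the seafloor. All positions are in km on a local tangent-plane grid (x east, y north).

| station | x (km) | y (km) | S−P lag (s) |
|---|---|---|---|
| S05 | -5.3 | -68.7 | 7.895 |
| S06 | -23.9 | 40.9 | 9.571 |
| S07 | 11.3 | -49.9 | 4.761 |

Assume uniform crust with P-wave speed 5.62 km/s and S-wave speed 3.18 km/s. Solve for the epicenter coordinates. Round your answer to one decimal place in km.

Distance from S−P lag: d = Δt · v_P v_S / (v_P − v_S) = Δt · (5.62·3.18)/(5.62−3.18) ≈ 7.3244·Δt.
So d_S05 = 57.83, d_S06 = 70.10, d_S07 = 34.87 km.
Circle about each station: (x + 5.3)² + (y + 68.7)² = 57.83²; (x + 23.9)² + (y − 40.9)² = 70.10²; (x − 11.3)² + (y + 49.9)² = 34.87².
Subtracting pairs of circle equations eliminates x²+y² and gives linear equations (the radical axes):
-37.2 x + 219.2 y = -4073.46
33.2 x + 37.6 y = -1.69
Solving the 2×2 system: x ≈ 17.6, y ≈ -15.6 km.

x ≈ 17.6 km, y ≈ -15.6 km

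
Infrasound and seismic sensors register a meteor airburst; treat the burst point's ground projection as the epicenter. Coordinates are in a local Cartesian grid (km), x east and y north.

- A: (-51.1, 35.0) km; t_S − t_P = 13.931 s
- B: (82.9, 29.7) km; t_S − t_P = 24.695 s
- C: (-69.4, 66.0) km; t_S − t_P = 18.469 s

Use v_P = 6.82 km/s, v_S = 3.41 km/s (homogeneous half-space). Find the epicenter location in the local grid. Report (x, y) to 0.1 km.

Distance from S−P lag: d = Δt · v_P v_S / (v_P − v_S) = Δt · (6.82·3.41)/(6.82−3.41) ≈ 6.8200·Δt.
So d_A = 95.01, d_B = 168.42, d_C = 125.96 km.
Circle about each station: (x + 51.1)² + (y − 35.0)² = 95.01²; (x − 82.9)² + (y − 29.7)² = 168.42²; (x + 69.4)² + (y − 66.0)² = 125.96².
Subtracting the A equation from the B and C equations removes the quadratic terms:
268.0 x − 10.6 y = -15420.11
-36.6 x + 62.0 y = -1502.87
Solving the 2×2 system: x ≈ -59.9, y ≈ -59.6 km.
Check against A (with the unrounded x, y): √((x + 51.1)²+(y − 35.0)²) = 95.01 ≈ 95.01 km. ✓

x ≈ -59.9 km, y ≈ -59.6 km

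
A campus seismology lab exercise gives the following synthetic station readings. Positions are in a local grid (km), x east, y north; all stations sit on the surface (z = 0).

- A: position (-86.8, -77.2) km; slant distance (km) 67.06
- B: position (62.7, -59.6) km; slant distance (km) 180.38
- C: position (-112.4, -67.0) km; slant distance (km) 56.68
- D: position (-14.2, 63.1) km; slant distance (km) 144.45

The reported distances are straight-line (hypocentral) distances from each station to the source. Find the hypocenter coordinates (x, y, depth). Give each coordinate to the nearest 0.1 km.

Each station gives a sphere (x−x_i)² + (y−y_i)² + z² = d_i² (stations at z=0).
Subtracting the A sphere from B and C: z² cancels, leaving linear equations in x and y:
299.0 x + 35.2 y = -34050.53
-51.2 x + 20.4 y = 4913.10
Solving: x ≈ -109.794, y ≈ -34.722 km (keep extra digits for the depth step; rounded: -109.8, -34.7).
Then from the A sphere: z² = 67.06² − (x + 86.8)² − (y + 77.2)² with x = -109.794, y = -34.722, so z ≈ 46.518 ≈ 46.5 km.

x ≈ -109.8 km, y ≈ -34.7 km, depth ≈ 46.5 km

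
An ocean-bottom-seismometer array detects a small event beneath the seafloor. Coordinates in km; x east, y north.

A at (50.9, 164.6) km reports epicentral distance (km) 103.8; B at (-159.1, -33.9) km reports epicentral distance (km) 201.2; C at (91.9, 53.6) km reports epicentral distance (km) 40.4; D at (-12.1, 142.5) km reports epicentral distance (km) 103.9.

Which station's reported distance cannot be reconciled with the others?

Solve using three stations at a time. Using A, C, D (subtract circle equations pairwise → linear system) gives (x, y) ≈ (52.1, 60.8).
Distances from that point to each station vs reported:
  A: calculated 103.8 vs reported 103.8 → residual 0.0 km
  B: calculated 231.5 vs reported 201.2 → residual 30.3 km
  C: calculated 40.4 vs reported 40.4 → residual 0.0 km
  D: calculated 103.9 vs reported 103.9 → residual 0.0 km
A, C, D are mutually consistent (residuals ≈ 0); B is off by 30.3 km.

B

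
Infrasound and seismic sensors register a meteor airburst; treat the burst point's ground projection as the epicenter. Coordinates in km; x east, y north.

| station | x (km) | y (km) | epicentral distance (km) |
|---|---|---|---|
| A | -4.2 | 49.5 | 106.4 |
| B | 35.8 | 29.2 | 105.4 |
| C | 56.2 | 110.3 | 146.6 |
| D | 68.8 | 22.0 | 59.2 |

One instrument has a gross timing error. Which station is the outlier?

B

Solve using three stations at a time. Using A, C, D (subtract circle equations pairwise → linear system) gives (x, y) ≈ (58.7, -36.2).
Distances from that point to each station vs reported:
  A: calculated 106.3 vs reported 106.4 → residual 0.1 km
  B: calculated 69.3 vs reported 105.4 → residual 36.1 km
  C: calculated 146.6 vs reported 146.6 → residual 0.0 km
  D: calculated 59.1 vs reported 59.2 → residual 0.1 km
A, C, D are mutually consistent (residuals ≈ 0); B is off by 36.1 km.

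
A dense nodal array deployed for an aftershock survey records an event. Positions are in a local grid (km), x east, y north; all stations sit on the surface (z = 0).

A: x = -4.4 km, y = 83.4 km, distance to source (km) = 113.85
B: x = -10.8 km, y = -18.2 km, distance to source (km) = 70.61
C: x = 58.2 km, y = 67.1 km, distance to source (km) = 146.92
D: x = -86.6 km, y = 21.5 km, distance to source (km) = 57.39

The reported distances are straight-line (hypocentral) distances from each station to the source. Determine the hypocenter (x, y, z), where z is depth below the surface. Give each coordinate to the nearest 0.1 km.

Each station gives a sphere (x−x_i)² + (y−y_i)² + z² = d_i² (stations at z=0).
Subtracting the A sphere from B and C: z² cancels, leaving linear equations in x and y:
-12.8 x − 203.2 y = 1449.01
125.2 x − 32.6 y = -7708.93
Solving: x ≈ -62.406, y ≈ -3.200 km (keep extra digits for the depth step; rounded: -62.4, -3.2).
Then from the A sphere: z² = 113.85² − (x + 4.4)² − (y − 83.4)² with x = -62.406, y = -3.200, so z ≈ 45.799 ≈ 45.8 km.

x ≈ -62.4 km, y ≈ -3.2 km, depth ≈ 45.8 km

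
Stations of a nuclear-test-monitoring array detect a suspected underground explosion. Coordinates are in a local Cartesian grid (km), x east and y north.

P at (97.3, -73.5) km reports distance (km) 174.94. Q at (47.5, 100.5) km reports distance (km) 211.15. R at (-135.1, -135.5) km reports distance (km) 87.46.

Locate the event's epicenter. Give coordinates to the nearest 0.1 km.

Circle about each station: (x − 97.3)² + (y + 73.5)² = 174.94²; (x − 47.5)² + (y − 100.5)² = 211.15²; (x + 135.1)² + (y + 135.5)² = 87.46².
Subtracting pairs of circle equations eliminates x²+y² and gives linear equations (the radical axes):
-99.6 x + 348.0 y = -16493.36
-464.8 x − 124.0 y = 44697.47
Solving the 2×2 system: x ≈ -77.6, y ≈ -69.6 km.

-77.6 km east, -69.6 km north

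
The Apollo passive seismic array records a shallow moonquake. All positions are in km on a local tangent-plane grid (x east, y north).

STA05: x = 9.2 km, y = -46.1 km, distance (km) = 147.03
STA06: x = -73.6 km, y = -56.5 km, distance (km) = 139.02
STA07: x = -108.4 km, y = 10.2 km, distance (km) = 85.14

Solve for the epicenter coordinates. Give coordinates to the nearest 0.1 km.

Circle about each station: (x − 9.2)² + (y + 46.1)² = 147.03²; (x + 73.6)² + (y + 56.5)² = 139.02²; (x + 108.4)² + (y − 10.2)² = 85.14².
Subtracting the STA05 equation from the STA06 and STA07 equations removes the quadratic terms:
-165.6 x − 20.8 y = 8690.62
-235.2 x + 112.6 y = 24013.75
Solving the 2×2 system: x ≈ -62.8, y ≈ 82.1 km.

(-62.8, 82.1)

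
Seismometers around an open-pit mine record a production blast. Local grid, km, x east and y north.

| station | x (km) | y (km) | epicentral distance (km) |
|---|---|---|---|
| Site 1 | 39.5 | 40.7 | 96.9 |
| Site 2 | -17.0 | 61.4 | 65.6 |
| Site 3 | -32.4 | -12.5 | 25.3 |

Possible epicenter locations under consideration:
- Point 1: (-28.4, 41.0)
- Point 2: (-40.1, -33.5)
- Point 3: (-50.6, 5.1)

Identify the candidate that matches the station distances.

For each candidate, compare |candidate − station| to the reported distance:
Point 1: residuals Site 1 29.0, Site 2 42.2, Site 3 28.3 → max 42.2 km
Point 2: residuals Site 1 11.9, Site 2 32.1, Site 3 2.9 → max 32.1 km
Point 3: residuals Site 1 0.0, Site 2 0.0, Site 3 0.0 → max 0.0 km
Only Point 3 has all residuals ≈ 0.

Point 3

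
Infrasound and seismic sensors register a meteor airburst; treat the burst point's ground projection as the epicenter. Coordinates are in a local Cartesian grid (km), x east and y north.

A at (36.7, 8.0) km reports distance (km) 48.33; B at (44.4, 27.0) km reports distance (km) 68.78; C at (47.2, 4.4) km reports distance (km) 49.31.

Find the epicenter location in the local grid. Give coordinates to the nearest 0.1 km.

(22.2, -38.1)

Circle about each station: (x − 36.7)² + (y − 8.0)² = 48.33²; (x − 44.4)² + (y − 27.0)² = 68.78²; (x − 47.2)² + (y − 4.4)² = 49.31².
Subtracting the A equation from the B and C equations removes the quadratic terms:
15.4 x + 38.0 y = -1105.43
21.0 x − 7.2 y = 740.62
Solving the 2×2 system: x ≈ 22.2, y ≈ -38.1 km.
Check against A (with the unrounded x, y): √((x − 36.7)²+(y − 8.0)²) = 48.31 ≈ 48.33 km. ✓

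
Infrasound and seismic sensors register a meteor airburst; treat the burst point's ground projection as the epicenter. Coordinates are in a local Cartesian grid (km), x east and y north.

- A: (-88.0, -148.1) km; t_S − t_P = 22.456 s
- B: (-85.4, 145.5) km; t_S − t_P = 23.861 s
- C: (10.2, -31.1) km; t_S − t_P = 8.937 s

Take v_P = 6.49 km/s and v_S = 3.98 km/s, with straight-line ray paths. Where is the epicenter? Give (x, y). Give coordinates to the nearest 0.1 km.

(100.7, -14.7)

Distance from S−P lag: d = Δt · v_P v_S / (v_P − v_S) = Δt · (6.49·3.98)/(6.49−3.98) ≈ 10.2909·Δt.
So d_A = 231.09, d_B = 245.55, d_C = 91.97 km.
Circle about each station: (x + 88.0)² + (y + 148.1)² = 231.09²; (x + 85.4)² + (y − 145.5)² = 245.55²; (x − 10.2)² + (y + 31.1)² = 91.97².
Subtracting the A equation from the B and C equations removes the quadratic terms:
5.2 x + 587.2 y = -8106.41
196.4 x + 234.0 y = 16337.75
Solving the 2×2 system: x ≈ 100.7, y ≈ -14.7 km.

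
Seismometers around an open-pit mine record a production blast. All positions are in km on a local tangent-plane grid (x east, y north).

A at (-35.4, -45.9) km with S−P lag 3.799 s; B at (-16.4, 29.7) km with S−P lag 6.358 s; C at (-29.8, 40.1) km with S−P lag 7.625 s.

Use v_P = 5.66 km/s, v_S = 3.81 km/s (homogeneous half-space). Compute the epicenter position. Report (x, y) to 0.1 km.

Distance from S−P lag: d = Δt · v_P v_S / (v_P − v_S) = Δt · (5.66·3.81)/(5.66−3.81) ≈ 11.6565·Δt.
So d_A = 44.28, d_B = 74.11, d_C = 88.88 km.
Circle about each station: (x + 35.4)² + (y + 45.9)² = 44.28²; (x + 16.4)² + (y − 29.7)² = 74.11²; (x + 29.8)² + (y − 40.1)² = 88.88².
Subtracting pairs of circle equations eliminates x²+y² and gives linear equations (the radical axes):
38.0 x + 151.2 y = -5740.49
11.2 x + 172.0 y = -6802.86
Solving the 2×2 system: x ≈ 8.5, y ≈ -40.1 km.

x ≈ 8.5 km, y ≈ -40.1 km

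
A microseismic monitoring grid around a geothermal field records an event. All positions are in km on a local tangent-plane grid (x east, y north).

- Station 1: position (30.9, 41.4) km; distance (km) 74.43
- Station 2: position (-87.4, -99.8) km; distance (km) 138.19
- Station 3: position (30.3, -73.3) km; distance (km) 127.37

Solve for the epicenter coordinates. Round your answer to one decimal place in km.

Circle about each station: (x − 30.9)² + (y − 41.4)² = 74.43²; (x + 87.4)² + (y + 99.8)² = 138.19²; (x − 30.3)² + (y + 73.3)² = 127.37².
Subtracting pairs of circle equations eliminates x²+y² and gives linear equations (the radical axes):
-236.6 x − 282.4 y = 1373.38
-1.2 x − 229.4 y = -7061.08
Solving the 2×2 system: x ≈ -42.8, y ≈ 31.0 km.

x ≈ -42.8 km, y ≈ 31.0 km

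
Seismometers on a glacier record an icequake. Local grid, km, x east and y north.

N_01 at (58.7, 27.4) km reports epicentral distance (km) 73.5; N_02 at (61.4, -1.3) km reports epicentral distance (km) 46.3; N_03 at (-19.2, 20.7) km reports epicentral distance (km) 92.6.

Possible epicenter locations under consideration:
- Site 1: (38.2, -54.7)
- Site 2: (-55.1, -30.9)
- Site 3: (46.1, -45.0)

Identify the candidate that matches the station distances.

For each candidate, compare |candidate − station| to the reported distance:
Site 1: residuals N_01 11.1, N_02 11.9, N_03 2.2 → max 11.9 km
Site 2: residuals N_01 54.4, N_02 73.9, N_03 29.7 → max 73.9 km
Site 3: residuals N_01 0.0, N_02 0.0, N_03 0.0 → max 0.0 km
Only Site 3 has all residuals ≈ 0.

Site 3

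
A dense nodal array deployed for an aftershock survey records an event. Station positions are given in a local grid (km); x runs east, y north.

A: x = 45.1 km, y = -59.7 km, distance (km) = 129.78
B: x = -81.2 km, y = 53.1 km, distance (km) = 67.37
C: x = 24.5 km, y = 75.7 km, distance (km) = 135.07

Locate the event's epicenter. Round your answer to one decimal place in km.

(-76.4, -14.1)

Circle about each station: (x − 45.1)² + (y + 59.7)² = 129.78²; (x + 81.2)² + (y − 53.1)² = 67.37²; (x − 24.5)² + (y − 75.7)² = 135.07².
Subtracting pairs of circle equations eliminates x²+y² and gives linear equations (the radical axes):
-252.6 x + 225.6 y = 16119.08
-41.2 x + 270.8 y = -668.42
Solving the 2×2 system: x ≈ -76.4, y ≈ -14.1 km.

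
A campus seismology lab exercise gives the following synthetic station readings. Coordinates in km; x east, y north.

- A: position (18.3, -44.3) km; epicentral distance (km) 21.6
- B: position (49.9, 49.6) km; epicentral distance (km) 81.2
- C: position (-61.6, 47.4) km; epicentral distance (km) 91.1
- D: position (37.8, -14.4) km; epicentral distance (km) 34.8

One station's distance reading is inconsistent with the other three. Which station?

Solve using three stations at a time. Using B, C, D (subtract circle equations pairwise → linear system) gives (x, y) ≈ (3.1, -16.7).
Distances from that point to each station vs reported:
  A: calculated 31.5 vs reported 21.6 → residual 9.9 km
  B: calculated 81.2 vs reported 81.2 → residual 0.0 km
  C: calculated 91.1 vs reported 91.1 → residual 0.0 km
  D: calculated 34.8 vs reported 34.8 → residual 0.0 km
B, C, D are mutually consistent (residuals ≈ 0); A is off by 9.9 km.

A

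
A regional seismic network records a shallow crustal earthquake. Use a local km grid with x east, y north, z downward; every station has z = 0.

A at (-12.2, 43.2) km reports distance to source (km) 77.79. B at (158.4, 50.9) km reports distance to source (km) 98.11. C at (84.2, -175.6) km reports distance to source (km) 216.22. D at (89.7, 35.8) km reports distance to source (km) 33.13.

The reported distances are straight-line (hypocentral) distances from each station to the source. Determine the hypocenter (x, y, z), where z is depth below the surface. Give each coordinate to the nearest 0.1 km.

Each station gives a sphere (x−x_i)² + (y−y_i)² + z² = d_i² (stations at z=0).
Subtracting the A sphere from B and C: z² cancels, leaving linear equations in x and y:
341.2 x + 15.4 y = 22092.00
192.8 x − 437.6 y = -4789.88
Solving: x ≈ 63.001, y ≈ 38.703 km (keep extra digits for the depth step; rounded: 63.0, 38.7).
Then from the A sphere: z² = 77.79² − (x + 12.2)² − (y − 43.2)² with x = 63.001, y = 38.703, so z ≈ 19.387 ≈ 19.4 km.

(63.0, 38.7, 19.4)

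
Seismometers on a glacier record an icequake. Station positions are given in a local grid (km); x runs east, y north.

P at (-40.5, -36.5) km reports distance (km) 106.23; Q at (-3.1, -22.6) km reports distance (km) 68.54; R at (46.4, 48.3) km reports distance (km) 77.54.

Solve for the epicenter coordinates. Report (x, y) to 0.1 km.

Circle about each station: (x + 40.5)² + (y + 36.5)² = 106.23²; (x + 3.1)² + (y + 22.6)² = 68.54²; (x − 46.4)² + (y − 48.3)² = 77.54².
Subtracting the P equation from the Q and R equations removes the quadratic terms:
74.8 x + 27.8 y = 4134.95
173.8 x + 169.6 y = 6785.71
Solving the 2×2 system: x ≈ 65.3, y ≈ -26.9 km.

x ≈ 65.3 km, y ≈ -26.9 km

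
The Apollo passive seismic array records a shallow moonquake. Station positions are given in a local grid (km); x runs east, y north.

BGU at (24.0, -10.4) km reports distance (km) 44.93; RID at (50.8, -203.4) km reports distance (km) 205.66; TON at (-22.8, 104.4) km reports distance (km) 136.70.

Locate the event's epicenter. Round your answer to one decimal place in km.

67.3 km east, 1.6 km north

Circle about each station: (x − 24.0)² + (y + 10.4)² = 44.93²; (x − 50.8)² + (y + 203.4)² = 205.66²; (x + 22.8)² + (y − 104.4)² = 136.70².
Subtracting pairs of circle equations eliminates x²+y² and gives linear equations (the radical axes):
53.6 x − 386.0 y = 2990.71
-93.6 x + 229.6 y = -5933.15
Solving the 2×2 system: x ≈ 67.3, y ≈ 1.6 km.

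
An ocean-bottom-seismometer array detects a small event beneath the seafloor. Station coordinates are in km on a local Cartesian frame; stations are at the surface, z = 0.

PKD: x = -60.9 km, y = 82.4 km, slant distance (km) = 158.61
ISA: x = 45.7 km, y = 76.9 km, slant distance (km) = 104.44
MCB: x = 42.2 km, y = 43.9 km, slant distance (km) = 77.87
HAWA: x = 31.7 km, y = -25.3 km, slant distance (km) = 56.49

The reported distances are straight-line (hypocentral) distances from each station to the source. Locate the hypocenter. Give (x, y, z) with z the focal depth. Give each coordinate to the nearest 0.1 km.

(54.4, -14.1, 50.5)

Each station gives a sphere (x−x_i)² + (y−y_i)² + z² = d_i² (stations at z=0).
Subtracting the PKD sphere from ISA and MCB: z² cancels, leaving linear equations in x and y:
213.2 x − 11.0 y = 11752.95
206.2 x − 77.0 y = 12302.88
Solving: x ≈ 54.399, y ≈ -14.102 km (keep extra digits for the depth step; rounded: 54.4, -14.1).
Then from the PKD sphere: z² = 158.61² − (x + 60.9)² − (y − 82.4)² with x = 54.399, y = -14.102, so z ≈ 50.504 ≈ 50.5 km.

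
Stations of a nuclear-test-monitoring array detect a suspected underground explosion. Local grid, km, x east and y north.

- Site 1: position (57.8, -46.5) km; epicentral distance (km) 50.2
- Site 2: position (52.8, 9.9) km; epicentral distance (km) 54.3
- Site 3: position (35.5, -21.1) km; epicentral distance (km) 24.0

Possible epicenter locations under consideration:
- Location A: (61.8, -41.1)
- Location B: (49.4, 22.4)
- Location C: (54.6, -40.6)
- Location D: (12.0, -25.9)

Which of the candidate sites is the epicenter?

Location D

For each candidate, compare |candidate − station| to the reported distance:
Location A: residuals Site 1 43.5, Site 2 2.5, Site 3 9.0 → max 43.5 km
Location B: residuals Site 1 19.2, Site 2 41.3, Site 3 21.7 → max 41.3 km
Location C: residuals Site 1 43.5, Site 2 3.8, Site 3 3.3 → max 43.5 km
Location D: residuals Site 1 0.0, Site 2 0.0, Site 3 0.0 → max 0.0 km
Only Location D has all residuals ≈ 0.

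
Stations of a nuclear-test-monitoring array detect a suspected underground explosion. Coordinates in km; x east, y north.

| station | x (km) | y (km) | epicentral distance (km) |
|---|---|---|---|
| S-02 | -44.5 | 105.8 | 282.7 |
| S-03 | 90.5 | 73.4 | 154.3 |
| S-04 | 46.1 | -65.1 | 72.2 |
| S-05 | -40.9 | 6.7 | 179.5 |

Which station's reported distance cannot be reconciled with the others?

S-02

Solve using three stations at a time. Using S-03, S-04, S-05 (subtract circle equations pairwise → linear system) gives (x, y) ≈ (117.0, -78.6).
Distances from that point to each station vs reported:
  S-02: calculated 245.2 vs reported 282.7 → residual 37.5 km
  S-03: calculated 154.3 vs reported 154.3 → residual 0.0 km
  S-04: calculated 72.2 vs reported 72.2 → residual 0.0 km
  S-05: calculated 179.5 vs reported 179.5 → residual 0.0 km
S-03, S-04, S-05 are mutually consistent (residuals ≈ 0); S-02 is off by 37.5 km.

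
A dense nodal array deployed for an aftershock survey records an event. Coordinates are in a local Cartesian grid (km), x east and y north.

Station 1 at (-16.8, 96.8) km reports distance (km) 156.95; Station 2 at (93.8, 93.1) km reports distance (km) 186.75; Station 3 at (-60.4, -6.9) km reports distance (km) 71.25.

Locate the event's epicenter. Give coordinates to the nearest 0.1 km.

Circle about each station: (x + 16.8)² + (y − 96.8)² = 156.95²; (x − 93.8)² + (y − 93.1)² = 186.75²; (x + 60.4)² + (y + 6.9)² = 71.25².
Subtracting the Station 1 equation from the Station 2 and Station 3 equations removes the quadratic terms:
221.2 x − 7.4 y = -2428.69
-87.2 x − 207.4 y = 13600.03
Solving the 2×2 system: x ≈ -13.0, y ≈ -60.1 km.

x ≈ -13.0 km, y ≈ -60.1 km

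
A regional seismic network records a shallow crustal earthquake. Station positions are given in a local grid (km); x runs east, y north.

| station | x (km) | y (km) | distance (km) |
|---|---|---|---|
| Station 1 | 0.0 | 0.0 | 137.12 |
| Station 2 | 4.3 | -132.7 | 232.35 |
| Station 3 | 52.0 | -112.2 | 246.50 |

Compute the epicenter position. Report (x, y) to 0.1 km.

Circle about each station: x² + y² = 137.12²; (x − 4.3)² + (y + 132.7)² = 232.35²; (x − 52.0)² + (y + 112.2)² = 246.50².
Subtracting the Station 1 equation from the Station 2 and Station 3 equations removes the quadratic terms:
8.6 x − 265.4 y = -17556.85
104.0 x − 224.4 y = -26667.52
Solving the 2×2 system: x ≈ -122.2, y ≈ 62.2 km.

-122.2 km east, 62.2 km north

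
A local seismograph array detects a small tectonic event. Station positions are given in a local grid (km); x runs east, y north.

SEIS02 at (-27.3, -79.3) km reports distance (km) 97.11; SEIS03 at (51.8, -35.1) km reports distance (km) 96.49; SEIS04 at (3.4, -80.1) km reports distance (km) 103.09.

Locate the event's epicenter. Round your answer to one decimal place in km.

Circle about each station: (x + 27.3)² + (y + 79.3)² = 97.11²; (x − 51.8)² + (y + 35.1)² = 96.49²; (x − 3.4)² + (y + 80.1)² = 103.09².
Subtracting pairs of circle equations eliminates x²+y² and gives linear equations (the radical axes):
158.2 x + 88.4 y = -2998.50
61.4 x − 1.6 y = -1803.41
Solving the 2×2 system: x ≈ -28.9, y ≈ 17.8 km.

x ≈ -28.9 km, y ≈ 17.8 km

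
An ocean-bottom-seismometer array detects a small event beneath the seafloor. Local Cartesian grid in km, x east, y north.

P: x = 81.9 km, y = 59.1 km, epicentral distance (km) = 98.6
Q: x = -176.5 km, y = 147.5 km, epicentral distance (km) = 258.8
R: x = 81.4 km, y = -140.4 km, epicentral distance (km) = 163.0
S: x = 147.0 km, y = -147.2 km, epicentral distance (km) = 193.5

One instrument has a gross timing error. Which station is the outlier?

Solve using three stations at a time. Using Q, R, S (subtract circle equations pairwise → linear system) gives (x, y) ≈ (48.2, 19.2).
Distances from that point to each station vs reported:
  P: calculated 52.2 vs reported 98.6 → residual 46.4 km
  Q: calculated 258.8 vs reported 258.8 → residual 0.0 km
  R: calculated 163.0 vs reported 163.0 → residual 0.0 km
  S: calculated 193.5 vs reported 193.5 → residual 0.0 km
Q, R, S are mutually consistent (residuals ≈ 0); P is off by 46.4 km.

P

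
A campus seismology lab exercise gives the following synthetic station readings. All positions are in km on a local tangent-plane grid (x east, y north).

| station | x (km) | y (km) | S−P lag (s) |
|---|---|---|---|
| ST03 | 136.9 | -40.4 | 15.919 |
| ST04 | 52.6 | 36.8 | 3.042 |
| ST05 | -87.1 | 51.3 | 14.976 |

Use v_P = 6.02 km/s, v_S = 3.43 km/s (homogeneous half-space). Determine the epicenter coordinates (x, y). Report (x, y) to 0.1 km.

(30.0, 28.0)

Distance from S−P lag: d = Δt · v_P v_S / (v_P − v_S) = Δt · (6.02·3.43)/(6.02−3.43) ≈ 7.9724·Δt.
So d_ST03 = 126.91, d_ST04 = 24.25, d_ST05 = 119.40 km.
Circle about each station: (x − 136.9)² + (y + 40.4)² = 126.91²; (x − 52.6)² + (y − 36.8)² = 24.25²; (x + 87.1)² + (y − 51.3)² = 119.40².
Subtracting pairs of circle equations eliminates x²+y² and gives linear equations (the radical axes):
-168.6 x + 154.4 y = -734.68
-448.0 x + 183.4 y = -8305.88
Solving the 2×2 system: x ≈ 30.0, y ≈ 28.0 km.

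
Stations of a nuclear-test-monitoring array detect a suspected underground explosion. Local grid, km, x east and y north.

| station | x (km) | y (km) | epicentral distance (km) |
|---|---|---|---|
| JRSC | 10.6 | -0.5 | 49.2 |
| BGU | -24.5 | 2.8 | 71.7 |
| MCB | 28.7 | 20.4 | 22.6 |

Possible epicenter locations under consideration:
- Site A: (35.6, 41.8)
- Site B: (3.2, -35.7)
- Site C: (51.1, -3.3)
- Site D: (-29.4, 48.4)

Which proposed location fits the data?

Site A

For each candidate, compare |candidate − station| to the reported distance:
Site A: residuals JRSC 0.1, BGU 0.1, MCB 0.1 → max 0.1 km
Site B: residuals JRSC 13.2, BGU 24.3, MCB 39.0 → max 39.0 km
Site C: residuals JRSC 8.6, BGU 4.1, MCB 10.0 → max 10.0 km
Site D: residuals JRSC 14.0, BGU 25.8, MCB 41.9 → max 41.9 km
Only Site A has all residuals ≈ 0.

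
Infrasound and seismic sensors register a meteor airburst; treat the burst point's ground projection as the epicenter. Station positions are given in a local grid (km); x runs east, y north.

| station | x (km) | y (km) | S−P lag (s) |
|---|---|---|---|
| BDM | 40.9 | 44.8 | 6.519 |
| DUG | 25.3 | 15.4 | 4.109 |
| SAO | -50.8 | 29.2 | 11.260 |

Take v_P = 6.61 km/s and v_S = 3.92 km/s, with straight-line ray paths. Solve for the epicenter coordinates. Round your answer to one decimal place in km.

Distance from S−P lag: d = Δt · v_P v_S / (v_P − v_S) = Δt · (6.61·3.92)/(6.61−3.92) ≈ 9.6324·Δt.
So d_BDM = 62.79, d_DUG = 39.58, d_SAO = 108.46 km.
Circle about each station: (x − 40.9)² + (y − 44.8)² = 62.79²; (x − 25.3)² + (y − 15.4)² = 39.58²; (x + 50.8)² + (y − 29.2)² = 108.46².
Subtracting the BDM equation from the DUG and SAO equations removes the quadratic terms:
-31.2 x − 58.8 y = -426.59
-183.4 x − 31.2 y = -8067.56
Solving the 2×2 system: x ≈ 47.0, y ≈ -17.7 km.

x ≈ 47.0 km, y ≈ -17.7 km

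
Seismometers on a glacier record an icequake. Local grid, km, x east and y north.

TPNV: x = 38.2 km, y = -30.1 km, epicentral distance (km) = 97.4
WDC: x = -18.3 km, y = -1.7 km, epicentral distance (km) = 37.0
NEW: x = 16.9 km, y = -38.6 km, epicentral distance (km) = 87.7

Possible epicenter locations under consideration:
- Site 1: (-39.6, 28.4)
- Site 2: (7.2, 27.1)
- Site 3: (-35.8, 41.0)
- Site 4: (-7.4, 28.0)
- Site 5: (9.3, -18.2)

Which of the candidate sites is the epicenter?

For each candidate, compare |candidate − station| to the reported distance:
Site 1: residuals TPNV 0.1, WDC 0.1, NEW 0.1 → max 0.1 km
Site 2: residuals TPNV 32.3, WDC 1.5, NEW 21.3 → max 32.3 km
Site 3: residuals TPNV 5.2, WDC 9.1, NEW 7.8 → max 9.1 km
Site 4: residuals TPNV 23.5, WDC 5.4, NEW 16.8 → max 23.5 km
Site 5: residuals TPNV 66.1, WDC 4.8, NEW 65.9 → max 66.1 km
Only Site 1 has all residuals ≈ 0.

Site 1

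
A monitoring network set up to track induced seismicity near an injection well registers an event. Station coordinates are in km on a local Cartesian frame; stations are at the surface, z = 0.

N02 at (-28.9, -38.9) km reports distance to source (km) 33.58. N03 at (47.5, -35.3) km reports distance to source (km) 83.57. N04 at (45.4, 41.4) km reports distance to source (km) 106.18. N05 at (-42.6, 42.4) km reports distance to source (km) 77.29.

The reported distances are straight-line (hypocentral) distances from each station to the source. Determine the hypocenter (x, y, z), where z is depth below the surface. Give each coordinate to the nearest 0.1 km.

Each station gives a sphere (x−x_i)² + (y−y_i)² + z² = d_i² (stations at z=0).
Subtracting the N02 sphere from N03 and N04: z² cancels, leaving linear equations in x and y:
152.8 x + 7.2 y = -4702.41
148.6 x + 160.6 y = -8719.88
Solving: x ≈ -29.503, y ≈ -26.997 km (keep extra digits for the depth step; rounded: -29.5, -27.0).
Then from the N02 sphere: z² = 33.58² − (x + 28.9)² − (y + 38.9)² with x = -29.503, y = -26.997, so z ≈ 31.394 ≈ 31.4 km.

(-29.5, -27.0, 31.4)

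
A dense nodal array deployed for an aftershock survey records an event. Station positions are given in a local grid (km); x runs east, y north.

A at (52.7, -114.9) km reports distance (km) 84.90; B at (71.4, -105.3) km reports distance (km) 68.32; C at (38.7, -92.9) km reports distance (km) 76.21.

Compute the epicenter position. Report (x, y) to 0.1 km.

Circle about each station: (x − 52.7)² + (y + 114.9)² = 84.90²; (x − 71.4)² + (y + 105.3)² = 68.32²; (x − 38.7)² + (y + 92.9)² = 76.21².
Subtracting pairs of circle equations eliminates x²+y² and gives linear equations (the radical axes):
37.4 x + 19.2 y = 2747.14
-28.0 x + 44.0 y = -4451.15
Solving the 2×2 system: x ≈ 94.5, y ≈ -41.0 km.

94.5 km east, -41.0 km north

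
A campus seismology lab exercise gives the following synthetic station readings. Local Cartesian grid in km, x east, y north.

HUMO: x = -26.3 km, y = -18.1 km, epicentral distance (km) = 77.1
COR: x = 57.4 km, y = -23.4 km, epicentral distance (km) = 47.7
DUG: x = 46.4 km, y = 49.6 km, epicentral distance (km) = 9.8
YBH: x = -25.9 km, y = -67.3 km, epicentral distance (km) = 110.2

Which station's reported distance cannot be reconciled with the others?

DUG

Solve using three stations at a time. Using HUMO, COR, YBH (subtract circle equations pairwise → linear system) gives (x, y) ≈ (40.1, 20.8).
Distances from that point to each station vs reported:
  HUMO: calculated 77.0 vs reported 77.1 → residual 0.1 km
  COR: calculated 47.5 vs reported 47.7 → residual 0.2 km
  DUG: calculated 29.4 vs reported 9.8 → residual 19.6 km
  YBH: calculated 110.1 vs reported 110.2 → residual 0.1 km
HUMO, COR, YBH are mutually consistent (residuals ≈ 0); DUG is off by 19.6 km.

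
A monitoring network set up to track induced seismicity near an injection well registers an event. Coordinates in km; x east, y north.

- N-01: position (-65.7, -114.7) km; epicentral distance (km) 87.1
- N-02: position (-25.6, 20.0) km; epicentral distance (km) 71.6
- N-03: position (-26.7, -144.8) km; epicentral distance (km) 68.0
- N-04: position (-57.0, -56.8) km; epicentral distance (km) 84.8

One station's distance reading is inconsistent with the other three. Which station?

N-02

Solve using three stations at a time. Using N-01, N-03, N-04 (subtract circle equations pairwise → linear system) gives (x, y) ≈ (19.0, -94.4).
Distances from that point to each station vs reported:
  N-01: calculated 87.1 vs reported 87.1 → residual 0.0 km
  N-02: calculated 122.8 vs reported 71.6 → residual 51.2 km
  N-03: calculated 68.1 vs reported 68.0 → residual 0.1 km
  N-04: calculated 84.8 vs reported 84.8 → residual 0.0 km
N-01, N-03, N-04 are mutually consistent (residuals ≈ 0); N-02 is off by 51.2 km.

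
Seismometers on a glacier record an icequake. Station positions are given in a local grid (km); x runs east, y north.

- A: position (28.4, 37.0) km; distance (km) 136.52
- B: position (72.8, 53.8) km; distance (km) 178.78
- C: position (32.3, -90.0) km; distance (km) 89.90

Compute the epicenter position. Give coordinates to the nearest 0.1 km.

Circle about each station: (x − 28.4)² + (y − 37.0)² = 136.52²; (x − 72.8)² + (y − 53.8)² = 178.78²; (x − 32.3)² + (y + 90.0)² = 89.90².
Subtracting pairs of circle equations eliminates x²+y² and gives linear equations (the radical axes):
88.8 x + 33.6 y = -7305.86
7.8 x − 254.0 y = 17523.43
Solving the 2×2 system: x ≈ -55.5, y ≈ -70.7 km.

x ≈ -55.5 km, y ≈ -70.7 km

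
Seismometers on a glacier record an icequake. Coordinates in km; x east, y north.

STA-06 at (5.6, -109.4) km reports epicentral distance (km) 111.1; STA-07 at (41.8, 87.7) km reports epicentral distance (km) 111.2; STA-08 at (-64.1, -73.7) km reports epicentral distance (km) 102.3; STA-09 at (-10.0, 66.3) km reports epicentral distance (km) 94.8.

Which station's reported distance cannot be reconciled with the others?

STA-06

Solve using three stations at a time. Using STA-07, STA-08, STA-09 (subtract circle equations pairwise → linear system) gives (x, y) ≈ (24.2, -22.1).
Distances from that point to each station vs reported:
  STA-06: calculated 89.3 vs reported 111.1 → residual 21.8 km
  STA-07: calculated 111.2 vs reported 111.2 → residual 0.0 km
  STA-08: calculated 102.3 vs reported 102.3 → residual 0.0 km
  STA-09: calculated 94.8 vs reported 94.8 → residual 0.0 km
STA-07, STA-08, STA-09 are mutually consistent (residuals ≈ 0); STA-06 is off by 21.8 km.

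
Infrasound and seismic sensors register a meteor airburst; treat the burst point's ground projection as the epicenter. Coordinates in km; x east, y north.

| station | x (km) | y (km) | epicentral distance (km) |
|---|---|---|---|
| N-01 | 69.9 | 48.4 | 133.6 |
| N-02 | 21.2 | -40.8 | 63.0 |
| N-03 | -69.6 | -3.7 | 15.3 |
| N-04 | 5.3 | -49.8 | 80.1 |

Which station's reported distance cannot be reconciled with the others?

Solve using three stations at a time. Using N-01, N-03, N-04 (subtract circle equations pairwise → linear system) gives (x, y) ≈ (-55.5, 2.3).
Distances from that point to each station vs reported:
  N-01: calculated 133.6 vs reported 133.6 → residual 0.0 km
  N-02: calculated 88.0 vs reported 63.0 → residual 25.0 km
  N-03: calculated 15.3 vs reported 15.3 → residual 0.0 km
  N-04: calculated 80.1 vs reported 80.1 → residual 0.0 km
N-01, N-03, N-04 are mutually consistent (residuals ≈ 0); N-02 is off by 25.0 km.

N-02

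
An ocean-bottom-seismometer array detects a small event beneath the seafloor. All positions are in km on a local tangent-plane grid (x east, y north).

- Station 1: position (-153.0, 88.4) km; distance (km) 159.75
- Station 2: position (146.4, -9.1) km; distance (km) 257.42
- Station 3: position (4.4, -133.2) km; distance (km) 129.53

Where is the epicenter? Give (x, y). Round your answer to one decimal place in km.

-105.1 km east, -64.0 km north

Circle about each station: (x + 153.0)² + (y − 88.4)² = 159.75²; (x − 146.4)² + (y + 9.1)² = 257.42²; (x − 4.4)² + (y + 133.2)² = 129.53².
Subtracting the Station 1 equation from the Station 2 and Station 3 equations removes the quadratic terms:
598.8 x − 195.0 y = -50452.78
314.8 x − 443.2 y = -4719.92
Solving the 2×2 system: x ≈ -105.1, y ≈ -64.0 km.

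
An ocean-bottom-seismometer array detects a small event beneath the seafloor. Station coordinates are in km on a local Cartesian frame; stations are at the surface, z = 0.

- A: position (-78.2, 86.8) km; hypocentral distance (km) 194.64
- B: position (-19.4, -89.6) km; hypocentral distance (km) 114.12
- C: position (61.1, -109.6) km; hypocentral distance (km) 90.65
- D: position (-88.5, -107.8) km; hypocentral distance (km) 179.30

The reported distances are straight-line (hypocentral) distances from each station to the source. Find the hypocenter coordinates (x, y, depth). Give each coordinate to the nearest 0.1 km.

(67.2, -33.2, 48.4)

Each station gives a sphere (x−x_i)² + (y−y_i)² + z² = d_i² (stations at z=0).
Subtracting the A sphere from B and C: z² cancels, leaving linear equations in x and y:
117.6 x − 352.8 y = 19616.40
278.6 x − 392.8 y = 31763.20
Solving: x ≈ 67.197, y ≈ -33.203 km (keep extra digits for the depth step; rounded: 67.2, -33.2).
Then from the A sphere: z² = 194.64² − (x + 78.2)² − (y − 86.8)² with x = 67.197, y = -33.203, so z ≈ 48.412 ≈ 48.4 km.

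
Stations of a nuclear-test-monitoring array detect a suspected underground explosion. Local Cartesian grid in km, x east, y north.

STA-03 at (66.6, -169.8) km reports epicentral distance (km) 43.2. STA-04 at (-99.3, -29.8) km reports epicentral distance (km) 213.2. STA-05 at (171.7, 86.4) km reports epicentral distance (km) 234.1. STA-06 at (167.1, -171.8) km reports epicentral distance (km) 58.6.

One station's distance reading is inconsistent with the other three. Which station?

Solve using three stations at a time. Using STA-03, STA-04, STA-05 (subtract circle equations pairwise → linear system) gives (x, y) ≈ (87.7, -132.1).
Distances from that point to each station vs reported:
  STA-03: calculated 43.2 vs reported 43.2 → residual 0.0 km
  STA-04: calculated 213.2 vs reported 213.2 → residual 0.0 km
  STA-05: calculated 234.1 vs reported 234.1 → residual 0.0 km
  STA-06: calculated 88.7 vs reported 58.6 → residual 30.1 km
STA-03, STA-04, STA-05 are mutually consistent (residuals ≈ 0); STA-06 is off by 30.1 km.

STA-06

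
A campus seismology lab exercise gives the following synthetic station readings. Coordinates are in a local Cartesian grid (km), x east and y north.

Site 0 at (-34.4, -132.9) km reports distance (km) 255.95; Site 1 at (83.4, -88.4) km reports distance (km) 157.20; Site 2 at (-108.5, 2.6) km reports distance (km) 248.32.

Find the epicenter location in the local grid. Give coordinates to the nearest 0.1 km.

132.9 km east, 60.8 km north

Circle about each station: (x + 34.4)² + (y + 132.9)² = 255.95²; (x − 83.4)² + (y + 88.4)² = 157.20²; (x + 108.5)² + (y − 2.6)² = 248.32².
Subtracting the Site 0 equation from the Site 1 and Site 2 equations removes the quadratic terms:
235.6 x + 89.0 y = 36722.91
-148.2 x + 271.0 y = -3219.18
Solving the 2×2 system: x ≈ 132.9, y ≈ 60.8 km.
Check against Site 0 (with the unrounded x, y): √((x + 34.4)²+(y + 132.9)²) = 255.95 ≈ 255.95 km. ✓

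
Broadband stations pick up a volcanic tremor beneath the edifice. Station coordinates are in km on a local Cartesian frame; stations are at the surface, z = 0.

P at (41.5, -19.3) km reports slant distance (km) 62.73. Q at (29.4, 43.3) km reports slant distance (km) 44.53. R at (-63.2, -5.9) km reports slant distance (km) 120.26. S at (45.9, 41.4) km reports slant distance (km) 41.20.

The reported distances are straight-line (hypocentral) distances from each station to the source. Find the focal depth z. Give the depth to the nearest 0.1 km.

depth ≈ 39.4 km

Each station gives a sphere (x−x_i)² + (y−y_i)² + z² = d_i² (stations at z=0).
Subtracting the P sphere from Q and R: z² cancels, leaving linear equations in x and y:
-24.2 x + 125.2 y = 2596.64
-209.4 x + 26.8 y = -8593.10
Solving: x ≈ 44.799, y ≈ 29.399 km (keep extra digits for the depth step; rounded: 44.8, 29.4).
Then from the P sphere: z² = 62.73² − (x − 41.5)² − (y + 19.3)² with x = 44.799, y = 29.399, so z ≈ 39.403 ≈ 39.4 km.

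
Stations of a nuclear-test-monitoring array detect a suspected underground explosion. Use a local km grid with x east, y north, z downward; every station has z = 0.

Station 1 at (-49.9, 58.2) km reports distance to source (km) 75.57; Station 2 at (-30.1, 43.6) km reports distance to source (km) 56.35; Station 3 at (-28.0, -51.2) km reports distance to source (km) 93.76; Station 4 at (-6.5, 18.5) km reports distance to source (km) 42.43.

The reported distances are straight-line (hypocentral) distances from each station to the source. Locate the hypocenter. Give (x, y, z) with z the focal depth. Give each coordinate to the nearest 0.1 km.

Each station gives a sphere (x−x_i)² + (y−y_i)² + z² = d_i² (stations at z=0).
Subtracting the Station 1 sphere from Station 2 and Station 3: z² cancels, leaving linear equations in x and y:
39.6 x − 29.2 y = -534.78
43.8 x − 218.8 y = -5551.92
Solving: x ≈ 6.107, y ≈ 26.597 km (keep extra digits for the depth step; rounded: 6.1, 26.6).
Then from the Station 1 sphere: z² = 75.57² − (x + 49.9)² − (y − 58.2)² with x = 6.107, y = 26.597, so z ≈ 39.690 ≈ 39.7 km.

(6.1, 26.6, 39.7)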